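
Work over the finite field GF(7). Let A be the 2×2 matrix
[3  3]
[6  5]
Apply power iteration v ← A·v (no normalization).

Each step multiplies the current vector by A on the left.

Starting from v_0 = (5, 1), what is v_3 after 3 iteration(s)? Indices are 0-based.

v_0 = (5, 1).
v_1 = A·v_0 = (4, 0).
v_2 = A·v_1 = (5, 3).
v_3 = A·v_2 = (3, 3).

v_3 = (3, 3)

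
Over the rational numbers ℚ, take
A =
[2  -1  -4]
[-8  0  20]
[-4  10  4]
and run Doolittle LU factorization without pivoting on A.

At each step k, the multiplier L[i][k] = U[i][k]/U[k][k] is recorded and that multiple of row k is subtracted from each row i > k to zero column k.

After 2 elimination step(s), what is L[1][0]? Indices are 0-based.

L[1][0] = -4

Step 1: pivot at (0,0) is 2.
  row1 ← row1 − (-4)·row0  ⇒  L[1][0]=-4, U row1=(0, -4, 4)
  row2 ← row2 − (-2)·row0  ⇒  L[2][0]=-2, U row2=(0, 8, -4)
Step 2: pivot at (1,1) is -4.
  row2 ← row2 − (-2)·row1  ⇒  L[2][1]=-2, U row2=(0, 0, 4)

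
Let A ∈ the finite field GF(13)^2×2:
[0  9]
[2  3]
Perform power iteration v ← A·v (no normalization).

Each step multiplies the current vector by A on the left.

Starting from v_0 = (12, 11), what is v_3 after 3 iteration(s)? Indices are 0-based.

v_3 = (6, 1)

v_0 = (12, 11).
v_1 = A·v_0 = (8, 5).
v_2 = A·v_1 = (6, 5).
v_3 = A·v_2 = (6, 1).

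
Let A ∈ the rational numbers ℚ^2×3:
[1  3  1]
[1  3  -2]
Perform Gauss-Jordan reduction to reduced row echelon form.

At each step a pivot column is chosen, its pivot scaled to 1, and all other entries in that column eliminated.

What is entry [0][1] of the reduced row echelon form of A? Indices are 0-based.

pivot(0,0)=1: scale R0 → (1, 3, 1)
  clear (1,0): R1 −= (1)R0 → (0, 0, -3)
col 1: no nonzero at/below row 1; advance.
pivot(1,2)=-3: scale R1 → (0, 0, 1)
  clear (0,2): R0 −= (1)R1 → (1, 3, 0)

M[0][1] = 3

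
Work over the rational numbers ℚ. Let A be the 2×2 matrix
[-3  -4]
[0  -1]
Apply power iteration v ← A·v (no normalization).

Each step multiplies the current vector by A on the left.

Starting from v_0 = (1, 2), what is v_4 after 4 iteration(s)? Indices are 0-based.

v_4 = (401, 2)

v_0 = (1, 2).
v_1 = A·v_0 = (-11, -2).
v_2 = A·v_1 = (41, 2).
v_3 = A·v_2 = (-131, -2).
v_4 = A·v_3 = (401, 2).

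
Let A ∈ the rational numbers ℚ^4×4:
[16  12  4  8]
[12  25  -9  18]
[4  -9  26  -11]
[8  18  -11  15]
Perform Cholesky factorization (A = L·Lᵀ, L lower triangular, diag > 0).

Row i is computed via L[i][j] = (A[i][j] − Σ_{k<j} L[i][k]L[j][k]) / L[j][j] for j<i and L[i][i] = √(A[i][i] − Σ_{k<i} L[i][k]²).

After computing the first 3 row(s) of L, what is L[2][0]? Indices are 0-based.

L[2][0] = 1

Step 1: L[0][0] = √(16) = 4.
  L[1][0] = (12) / L[0][0] = 3.
Step 2: L[1][1] = √(16) = 4.
  L[2][0] = (4) / L[0][0] = 1.
  L[2][1] = (-12) / L[1][1] = -3.
Step 3: L[2][2] = √(16) = 4.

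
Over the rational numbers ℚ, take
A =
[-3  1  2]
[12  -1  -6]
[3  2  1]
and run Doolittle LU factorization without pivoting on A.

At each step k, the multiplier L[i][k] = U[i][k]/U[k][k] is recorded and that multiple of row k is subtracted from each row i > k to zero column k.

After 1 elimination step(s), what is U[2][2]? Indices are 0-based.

k=0: U[0][0]=-3
  eliminate (1,0): mult=-4, new row 1: (0, 3, 2); set L[1][0]=-4
  eliminate (2,0): mult=-1, new row 2: (0, 3, 3); set L[2][0]=-1

U[2][2] = 3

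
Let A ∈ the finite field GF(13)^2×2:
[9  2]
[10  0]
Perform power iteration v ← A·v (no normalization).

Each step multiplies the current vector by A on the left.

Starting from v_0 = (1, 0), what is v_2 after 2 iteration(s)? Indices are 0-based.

v_0 = (1, 0).
v_1 = A·v_0 = (9, 10).
v_2 = A·v_1 = (10, 12).

v_2 = (10, 12)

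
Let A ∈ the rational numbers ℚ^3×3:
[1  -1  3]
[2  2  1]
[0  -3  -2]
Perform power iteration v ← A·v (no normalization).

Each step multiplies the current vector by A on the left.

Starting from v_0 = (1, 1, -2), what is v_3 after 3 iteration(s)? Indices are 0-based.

v_0 = (1, 1, -2).
v_1 = A·v_0 = (-6, 2, 1).
v_2 = A·v_1 = (-5, -7, -8).
v_3 = A·v_2 = (-22, -32, 37).

v_3 = (-22, -32, 37)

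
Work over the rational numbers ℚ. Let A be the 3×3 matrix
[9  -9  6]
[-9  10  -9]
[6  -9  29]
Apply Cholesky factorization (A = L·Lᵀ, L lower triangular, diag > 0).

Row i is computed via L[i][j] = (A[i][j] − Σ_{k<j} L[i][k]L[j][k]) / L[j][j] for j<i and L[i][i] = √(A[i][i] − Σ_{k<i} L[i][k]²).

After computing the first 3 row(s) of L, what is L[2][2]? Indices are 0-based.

Step 1: L[0][0] = √(9) = 3.
  L[1][0] = (-9) / L[0][0] = -3.
Step 2: L[1][1] = √(1) = 1.
  L[2][0] = (6) / L[0][0] = 2.
  L[2][1] = (-3) / L[1][1] = -3.
Step 3: L[2][2] = √(16) = 4.

L[2][2] = 4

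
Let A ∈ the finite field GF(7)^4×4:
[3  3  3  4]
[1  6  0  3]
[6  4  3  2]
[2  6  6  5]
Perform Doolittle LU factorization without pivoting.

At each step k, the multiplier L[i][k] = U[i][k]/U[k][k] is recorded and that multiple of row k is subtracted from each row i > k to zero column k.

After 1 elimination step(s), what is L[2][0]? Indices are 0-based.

L[2][0] = 2

Step 1: pivot at (0,0) is 3.
  row1 ← row1 − (5)·row0  ⇒  L[1][0]=5, U row1=(0, 5, 6, 4)
  row2 ← row2 − (2)·row0  ⇒  L[2][0]=2, U row2=(0, 5, 4, 1)
  row3 ← row3 − (3)·row0  ⇒  L[3][0]=3, U row3=(0, 4, 4, 0)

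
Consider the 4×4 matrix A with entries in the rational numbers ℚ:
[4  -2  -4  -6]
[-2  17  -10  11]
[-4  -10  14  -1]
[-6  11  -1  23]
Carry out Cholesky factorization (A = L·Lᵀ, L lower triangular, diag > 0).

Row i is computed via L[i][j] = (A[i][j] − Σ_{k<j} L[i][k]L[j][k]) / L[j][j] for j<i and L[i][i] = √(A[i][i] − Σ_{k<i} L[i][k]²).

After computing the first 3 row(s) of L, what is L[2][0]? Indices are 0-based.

L[2][0] = -2

Step 1: L[0][0] = √(4) = 2.
  L[1][0] = (-2) / L[0][0] = -1.
Step 2: L[1][1] = √(16) = 4.
  L[2][0] = (-4) / L[0][0] = -2.
  L[2][1] = (-12) / L[1][1] = -3.
Step 3: L[2][2] = √(1) = 1.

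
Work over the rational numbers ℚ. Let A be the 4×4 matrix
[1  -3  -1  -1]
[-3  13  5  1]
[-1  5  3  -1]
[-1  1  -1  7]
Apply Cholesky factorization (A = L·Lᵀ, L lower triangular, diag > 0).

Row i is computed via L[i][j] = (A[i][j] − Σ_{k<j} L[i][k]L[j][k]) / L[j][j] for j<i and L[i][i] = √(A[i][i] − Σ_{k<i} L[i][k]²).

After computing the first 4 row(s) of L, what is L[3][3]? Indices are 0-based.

L[3][3] = 2

Step 1: L[0][0] = √(1) = 1.
  L[1][0] = (-3) / L[0][0] = -3.
Step 2: L[1][1] = √(4) = 2.
  L[2][0] = (-1) / L[0][0] = -1.
  L[2][1] = (2) / L[1][1] = 1.
Step 3: L[2][2] = √(1) = 1.
  L[3][0] = (-1) / L[0][0] = -1.
  L[3][1] = (-2) / L[1][1] = -1.
  L[3][2] = (-1) / L[2][2] = -1.
Step 4: L[3][3] = √(4) = 2.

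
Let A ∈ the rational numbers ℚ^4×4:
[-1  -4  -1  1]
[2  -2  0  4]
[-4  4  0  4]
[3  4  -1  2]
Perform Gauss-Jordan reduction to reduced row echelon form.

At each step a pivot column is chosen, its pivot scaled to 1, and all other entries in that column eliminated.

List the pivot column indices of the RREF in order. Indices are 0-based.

pivot(0,0)=-1: scale R0 → (1, 4, 1, -1)
  clear (1,0): R1 −= (2)R0 → (0, -10, -2, 6)
  clear (2,0): R2 −= (-4)R0 → (0, 20, 4, 0)
  clear (3,0): R3 −= (3)R0 → (0, -8, -4, 5)
pivot(1,1)=-10: scale R1 → (0, 1, 1/5, -3/5)
  clear (0,1): R0 −= (4)R1 → (1, 0, 1/5, 7/5)
  clear (2,1): R2 −= (20)R1 → (0, 0, 0, 12)
  clear (3,1): R3 −= (-8)R1 → (0, 0, -12/5, 1/5)
pivot(2,2): swap R2↔R3
pivot(2,2)=-12/5: scale R2 → (0, 0, 1, -1/12)
  clear (0,2): R0 −= (1/5)R2 → (1, 0, 0, 17/12)
  clear (1,2): R1 −= (1/5)R2 → (0, 1, 0, -7/12)
pivot(3,3)=12: scale R3 → (0, 0, 0, 1)
  clear (0,3): R0 −= (17/12)R3 → (1, 0, 0, 0)
  clear (1,3): R1 −= (-7/12)R3 → (0, 1, 0, 0)
  clear (2,3): R2 −= (-1/12)R3 → (0, 0, 1, 0)

pivot columns: 0, 1, 2, 3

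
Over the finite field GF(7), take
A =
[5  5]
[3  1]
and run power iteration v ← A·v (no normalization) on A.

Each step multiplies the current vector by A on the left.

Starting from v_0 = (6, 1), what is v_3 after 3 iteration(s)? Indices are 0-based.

v_3 = (3, 3)

v_0 = (6, 1).
v_1 = A·v_0 = (0, 5).
v_2 = A·v_1 = (4, 5).
v_3 = A·v_2 = (3, 3).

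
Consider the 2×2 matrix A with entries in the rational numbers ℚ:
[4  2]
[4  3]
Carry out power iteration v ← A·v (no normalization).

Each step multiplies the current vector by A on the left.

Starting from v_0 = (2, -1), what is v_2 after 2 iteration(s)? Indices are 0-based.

v_0 = (2, -1).
v_1 = A·v_0 = (6, 5).
v_2 = A·v_1 = (34, 39).

v_2 = (34, 39)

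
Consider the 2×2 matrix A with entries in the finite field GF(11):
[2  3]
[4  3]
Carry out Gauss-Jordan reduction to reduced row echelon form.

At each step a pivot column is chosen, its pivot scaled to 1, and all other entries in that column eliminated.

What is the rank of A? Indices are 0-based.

pivot(0,0)=2: scale R0 → (1, 7)
  clear (1,0): R1 −= (4)R0 → (0, 8)
pivot(1,1)=8: scale R1 → (0, 1)
  clear (0,1): R0 −= (7)R1 → (1, 0)

rank = 2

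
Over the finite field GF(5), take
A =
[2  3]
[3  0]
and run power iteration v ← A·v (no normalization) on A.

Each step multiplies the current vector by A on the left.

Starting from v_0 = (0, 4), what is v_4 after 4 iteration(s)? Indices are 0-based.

v_0 = (0, 4).
v_1 = A·v_0 = (2, 0).
v_2 = A·v_1 = (4, 1).
v_3 = A·v_2 = (1, 2).
v_4 = A·v_3 = (3, 3).

v_4 = (3, 3)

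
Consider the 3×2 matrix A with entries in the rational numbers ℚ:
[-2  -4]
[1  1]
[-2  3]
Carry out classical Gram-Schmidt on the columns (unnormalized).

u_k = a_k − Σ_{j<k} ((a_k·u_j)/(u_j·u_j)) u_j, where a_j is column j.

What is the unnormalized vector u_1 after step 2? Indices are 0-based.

u_1 = (-10/3, 2/3, 11/3)

Step 1: u_0 = a_0 = (-2, 1, -2).
Step 2: u_1 = a_1 − (1/3)·u_0 = (-10/3, 2/3, 11/3).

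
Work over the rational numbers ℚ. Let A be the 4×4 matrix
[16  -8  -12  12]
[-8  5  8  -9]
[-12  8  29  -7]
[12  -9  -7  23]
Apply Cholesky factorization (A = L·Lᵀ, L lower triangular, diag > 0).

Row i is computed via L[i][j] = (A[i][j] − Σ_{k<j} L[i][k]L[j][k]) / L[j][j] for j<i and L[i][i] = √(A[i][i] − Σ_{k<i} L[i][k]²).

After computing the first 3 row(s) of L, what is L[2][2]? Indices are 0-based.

L[2][2] = 4

Step 1: L[0][0] = √(16) = 4.
  L[1][0] = (-8) / L[0][0] = -2.
Step 2: L[1][1] = √(1) = 1.
  L[2][0] = (-12) / L[0][0] = -3.
  L[2][1] = (2) / L[1][1] = 2.
Step 3: L[2][2] = √(16) = 4.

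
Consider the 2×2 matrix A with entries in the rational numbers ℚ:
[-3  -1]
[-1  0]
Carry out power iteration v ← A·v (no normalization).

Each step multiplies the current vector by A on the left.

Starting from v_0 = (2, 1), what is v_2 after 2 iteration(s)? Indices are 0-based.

v_0 = (2, 1).
v_1 = A·v_0 = (-7, -2).
v_2 = A·v_1 = (23, 7).

v_2 = (23, 7)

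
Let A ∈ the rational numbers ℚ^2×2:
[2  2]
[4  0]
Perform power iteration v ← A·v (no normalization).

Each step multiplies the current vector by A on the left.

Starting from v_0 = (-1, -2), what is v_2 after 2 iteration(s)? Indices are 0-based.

v_2 = (-20, -24)

v_0 = (-1, -2).
v_1 = A·v_0 = (-6, -4).
v_2 = A·v_1 = (-20, -24).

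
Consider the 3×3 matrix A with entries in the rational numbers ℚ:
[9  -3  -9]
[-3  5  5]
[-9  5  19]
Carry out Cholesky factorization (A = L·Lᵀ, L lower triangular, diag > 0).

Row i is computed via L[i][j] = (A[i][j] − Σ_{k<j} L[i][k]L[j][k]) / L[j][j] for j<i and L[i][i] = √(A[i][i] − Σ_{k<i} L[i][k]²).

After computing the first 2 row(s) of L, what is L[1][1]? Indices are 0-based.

L[1][1] = 2

Step 1: L[0][0] = √(9) = 3.
  L[1][0] = (-3) / L[0][0] = -1.
Step 2: L[1][1] = √(4) = 2.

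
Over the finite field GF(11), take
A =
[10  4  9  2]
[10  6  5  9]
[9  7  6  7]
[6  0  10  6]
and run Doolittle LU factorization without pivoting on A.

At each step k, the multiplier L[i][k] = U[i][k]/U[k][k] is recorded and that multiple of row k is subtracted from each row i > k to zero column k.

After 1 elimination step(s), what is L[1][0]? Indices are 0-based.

L[1][0] = 1

[col 0] pivot 10
  R1 -= 1*R0 → (0, 2, 7, 7)  (L[1][0] := 1)
  R2 -= 2*R0 → (0, 10, 10, 3)  (L[2][0] := 2)
  R3 -= 5*R0 → (0, 2, 9, 7)  (L[3][0] := 5)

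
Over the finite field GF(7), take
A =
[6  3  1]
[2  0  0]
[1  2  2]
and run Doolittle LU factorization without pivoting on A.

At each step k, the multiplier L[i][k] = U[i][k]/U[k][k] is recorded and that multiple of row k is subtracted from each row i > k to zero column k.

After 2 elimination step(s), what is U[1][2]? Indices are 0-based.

Step 1: pivot at (0,0) is 6.
  row1 ← row1 − (5)·row0  ⇒  L[1][0]=5, U row1=(0, 6, 2)
  row2 ← row2 − (6)·row0  ⇒  L[2][0]=6, U row2=(0, 5, 3)
Step 2: pivot at (1,1) is 6.
  row2 ← row2 − (2)·row1  ⇒  L[2][1]=2, U row2=(0, 0, 6)

U[1][2] = 2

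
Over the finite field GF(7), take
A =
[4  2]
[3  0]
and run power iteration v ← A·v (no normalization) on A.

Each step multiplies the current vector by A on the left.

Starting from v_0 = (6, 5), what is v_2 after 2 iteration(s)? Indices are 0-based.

v_2 = (4, 4)

v_0 = (6, 5).
v_1 = A·v_0 = (6, 4).
v_2 = A·v_1 = (4, 4).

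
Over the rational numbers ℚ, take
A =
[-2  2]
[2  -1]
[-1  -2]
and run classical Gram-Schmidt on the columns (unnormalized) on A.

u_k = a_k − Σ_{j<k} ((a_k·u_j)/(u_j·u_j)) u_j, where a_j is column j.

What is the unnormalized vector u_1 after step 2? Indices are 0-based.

u_1 = (10/9, -1/9, -22/9)

Step 1: u_0 = a_0 = (-2, 2, -1).
Step 2: u_1 = a_1 − (-4/9)·u_0 = (10/9, -1/9, -22/9).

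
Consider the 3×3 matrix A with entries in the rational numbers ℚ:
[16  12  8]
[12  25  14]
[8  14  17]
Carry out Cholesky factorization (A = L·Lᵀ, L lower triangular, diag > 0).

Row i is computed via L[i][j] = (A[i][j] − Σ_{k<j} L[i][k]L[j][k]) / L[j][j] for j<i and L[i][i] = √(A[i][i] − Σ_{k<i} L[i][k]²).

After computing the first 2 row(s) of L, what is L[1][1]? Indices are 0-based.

L[1][1] = 4

Step 1: L[0][0] = √(16) = 4.
  L[1][0] = (12) / L[0][0] = 3.
Step 2: L[1][1] = √(16) = 4.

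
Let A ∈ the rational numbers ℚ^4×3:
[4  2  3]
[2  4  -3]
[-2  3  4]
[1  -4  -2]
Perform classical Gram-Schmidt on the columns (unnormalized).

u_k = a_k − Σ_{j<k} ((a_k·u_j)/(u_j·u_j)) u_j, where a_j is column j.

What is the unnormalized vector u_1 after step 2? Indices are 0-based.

Step 1: u_0 = a_0 = (4, 2, -2, 1).
Step 2: u_1 = a_1 − (6/25)·u_0 = (26/25, 88/25, 87/25, -106/25).

u_1 = (26/25, 88/25, 87/25, -106/25)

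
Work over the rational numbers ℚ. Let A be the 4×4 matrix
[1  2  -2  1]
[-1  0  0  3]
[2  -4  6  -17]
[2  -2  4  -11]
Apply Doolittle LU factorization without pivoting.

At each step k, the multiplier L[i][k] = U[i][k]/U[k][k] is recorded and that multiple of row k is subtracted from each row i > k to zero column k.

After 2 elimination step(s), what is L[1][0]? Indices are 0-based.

[col 0] pivot 1
  R1 -= -1*R0 → (0, 2, -2, 4)  (L[1][0] := -1)
  R2 -= 2*R0 → (0, -8, 10, -19)  (L[2][0] := 2)
  R3 -= 2*R0 → (0, -6, 8, -13)  (L[3][0] := 2)
[col 1] pivot 2
  R2 -= -4*R1 → (0, 0, 2, -3)  (L[2][1] := -4)
  R3 -= -3*R1 → (0, 0, 2, -1)  (L[3][1] := -3)

L[1][0] = -1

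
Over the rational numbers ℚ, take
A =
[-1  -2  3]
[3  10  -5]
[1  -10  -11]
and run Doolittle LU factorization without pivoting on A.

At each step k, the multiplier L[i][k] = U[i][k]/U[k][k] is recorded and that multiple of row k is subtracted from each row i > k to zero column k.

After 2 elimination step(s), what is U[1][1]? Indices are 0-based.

U[1][1] = 4

[col 0] pivot -1
  R1 -= -3*R0 → (0, 4, 4)  (L[1][0] := -3)
  R2 -= -1*R0 → (0, -12, -8)  (L[2][0] := -1)
[col 1] pivot 4
  R2 -= -3*R1 → (0, 0, 4)  (L[2][1] := -3)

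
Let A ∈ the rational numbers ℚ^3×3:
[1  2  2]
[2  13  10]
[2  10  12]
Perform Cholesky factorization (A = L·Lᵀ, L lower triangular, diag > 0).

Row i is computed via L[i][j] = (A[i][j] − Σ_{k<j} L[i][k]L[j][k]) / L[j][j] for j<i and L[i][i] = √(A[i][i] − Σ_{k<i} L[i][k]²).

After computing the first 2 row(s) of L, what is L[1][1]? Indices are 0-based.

Step 1: L[0][0] = √(1) = 1.
  L[1][0] = (2) / L[0][0] = 2.
Step 2: L[1][1] = √(9) = 3.

L[1][1] = 3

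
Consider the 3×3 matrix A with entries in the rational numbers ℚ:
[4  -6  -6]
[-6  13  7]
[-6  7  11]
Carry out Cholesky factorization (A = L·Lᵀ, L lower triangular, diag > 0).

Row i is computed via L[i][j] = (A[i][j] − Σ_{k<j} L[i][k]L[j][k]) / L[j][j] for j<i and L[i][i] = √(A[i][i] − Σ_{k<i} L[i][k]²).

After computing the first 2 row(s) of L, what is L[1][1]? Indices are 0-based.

Step 1: L[0][0] = √(4) = 2.
  L[1][0] = (-6) / L[0][0] = -3.
Step 2: L[1][1] = √(4) = 2.

L[1][1] = 2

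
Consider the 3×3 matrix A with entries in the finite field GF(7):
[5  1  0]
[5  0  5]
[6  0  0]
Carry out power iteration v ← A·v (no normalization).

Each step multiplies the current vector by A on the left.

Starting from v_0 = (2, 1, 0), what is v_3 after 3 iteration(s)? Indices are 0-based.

v_3 = (6, 4, 5)

v_0 = (2, 1, 0).
v_1 = A·v_0 = (4, 3, 5).
v_2 = A·v_1 = (2, 3, 3).
v_3 = A·v_2 = (6, 4, 5).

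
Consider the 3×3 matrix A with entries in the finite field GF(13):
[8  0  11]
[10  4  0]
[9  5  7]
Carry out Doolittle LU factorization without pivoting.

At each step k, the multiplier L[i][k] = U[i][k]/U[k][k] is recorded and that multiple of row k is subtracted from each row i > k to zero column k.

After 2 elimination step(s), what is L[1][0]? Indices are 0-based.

[col 0] pivot 8
  R1 -= 11*R0 → (0, 4, 9)  (L[1][0] := 11)
  R2 -= 6*R0 → (0, 5, 6)  (L[2][0] := 6)
[col 1] pivot 4
  R2 -= 11*R1 → (0, 0, 11)  (L[2][1] := 11)

L[1][0] = 11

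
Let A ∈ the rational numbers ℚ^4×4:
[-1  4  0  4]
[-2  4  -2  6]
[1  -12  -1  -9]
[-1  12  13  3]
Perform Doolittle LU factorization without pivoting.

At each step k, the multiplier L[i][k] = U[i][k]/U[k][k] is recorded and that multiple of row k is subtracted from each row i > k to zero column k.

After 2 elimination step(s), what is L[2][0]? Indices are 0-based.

[col 0] pivot -1
  R1 -= 2*R0 → (0, -4, -2, -2)  (L[1][0] := 2)
  R2 -= -1*R0 → (0, -8, -1, -5)  (L[2][0] := -1)
  R3 -= 1*R0 → (0, 8, 13, -1)  (L[3][0] := 1)
[col 1] pivot -4
  R2 -= 2*R1 → (0, 0, 3, -1)  (L[2][1] := 2)
  R3 -= -2*R1 → (0, 0, 9, -5)  (L[3][1] := -2)

L[2][0] = -1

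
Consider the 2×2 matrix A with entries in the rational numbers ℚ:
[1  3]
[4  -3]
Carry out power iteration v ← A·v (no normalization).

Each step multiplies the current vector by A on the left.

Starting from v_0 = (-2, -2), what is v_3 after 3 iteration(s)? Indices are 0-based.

v_0 = (-2, -2).
v_1 = A·v_0 = (-8, -2).
v_2 = A·v_1 = (-14, -26).
v_3 = A·v_2 = (-92, 22).

v_3 = (-92, 22)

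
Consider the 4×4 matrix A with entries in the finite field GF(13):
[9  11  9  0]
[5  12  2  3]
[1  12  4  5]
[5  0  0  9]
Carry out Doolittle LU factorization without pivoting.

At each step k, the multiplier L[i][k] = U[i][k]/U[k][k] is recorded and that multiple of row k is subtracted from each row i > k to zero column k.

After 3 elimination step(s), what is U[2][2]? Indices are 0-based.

U[2][2] = 8

k=0: U[0][0]=9
  eliminate (1,0): mult=2, new row 1: (0, 3, 10, 3); set L[1][0]=2
  eliminate (2,0): mult=3, new row 2: (0, 5, 3, 5); set L[2][0]=3
  eliminate (3,0): mult=2, new row 3: (0, 4, 8, 9); set L[3][0]=2
k=1: U[1][1]=3
  eliminate (2,1): mult=6, new row 2: (0, 0, 8, 0); set L[2][1]=6
  eliminate (3,1): mult=10, new row 3: (0, 0, 12, 5); set L[3][1]=10
k=2: U[2][2]=8
  eliminate (3,2): mult=8, new row 3: (0, 0, 0, 5); set L[3][2]=8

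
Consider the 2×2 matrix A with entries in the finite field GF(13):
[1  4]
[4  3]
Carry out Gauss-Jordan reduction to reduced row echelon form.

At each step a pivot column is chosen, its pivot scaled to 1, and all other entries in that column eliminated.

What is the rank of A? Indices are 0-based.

pivot(0,0)=1: scale R0 → (1, 4)
  clear (1,0): R1 −= (4)R0 → (0, 0)
col 1: no nonzero at/below row 1; advance.

rank = 1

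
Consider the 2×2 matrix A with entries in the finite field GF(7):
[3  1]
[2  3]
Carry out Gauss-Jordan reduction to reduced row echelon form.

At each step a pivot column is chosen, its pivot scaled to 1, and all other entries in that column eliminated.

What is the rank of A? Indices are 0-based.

rank = 1

pivot(0,0)=3: scale R0 → (1, 5)
  clear (1,0): R1 −= (2)R0 → (0, 0)
col 1: no nonzero at/below row 1; advance.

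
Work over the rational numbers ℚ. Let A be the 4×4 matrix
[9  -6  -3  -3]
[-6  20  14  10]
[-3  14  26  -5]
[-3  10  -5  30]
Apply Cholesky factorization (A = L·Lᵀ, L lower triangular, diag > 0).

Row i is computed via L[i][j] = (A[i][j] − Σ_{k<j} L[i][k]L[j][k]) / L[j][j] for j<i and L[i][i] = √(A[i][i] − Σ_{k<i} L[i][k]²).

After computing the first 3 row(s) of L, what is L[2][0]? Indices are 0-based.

Step 1: L[0][0] = √(9) = 3.
  L[1][0] = (-6) / L[0][0] = -2.
Step 2: L[1][1] = √(16) = 4.
  L[2][0] = (-3) / L[0][0] = -1.
  L[2][1] = (12) / L[1][1] = 3.
Step 3: L[2][2] = √(16) = 4.

L[2][0] = -1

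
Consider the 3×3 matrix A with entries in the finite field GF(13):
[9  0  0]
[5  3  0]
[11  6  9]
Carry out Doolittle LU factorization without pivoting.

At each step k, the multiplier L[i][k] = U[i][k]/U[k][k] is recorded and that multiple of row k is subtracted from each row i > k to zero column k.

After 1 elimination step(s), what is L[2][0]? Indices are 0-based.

Step 1: pivot at (0,0) is 9.
  row1 ← row1 − (2)·row0  ⇒  L[1][0]=2, U row1=(0, 3, 0)
  row2 ← row2 − (7)·row0  ⇒  L[2][0]=7, U row2=(0, 6, 9)

L[2][0] = 7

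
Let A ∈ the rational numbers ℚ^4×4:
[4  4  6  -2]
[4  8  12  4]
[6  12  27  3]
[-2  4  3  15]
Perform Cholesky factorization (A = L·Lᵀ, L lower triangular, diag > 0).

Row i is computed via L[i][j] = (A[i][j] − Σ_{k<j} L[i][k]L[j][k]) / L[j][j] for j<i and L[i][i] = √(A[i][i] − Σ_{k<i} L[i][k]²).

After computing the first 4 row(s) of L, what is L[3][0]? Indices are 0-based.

Step 1: L[0][0] = √(4) = 2.
  L[1][0] = (4) / L[0][0] = 2.
Step 2: L[1][1] = √(4) = 2.
  L[2][0] = (6) / L[0][0] = 3.
  L[2][1] = (6) / L[1][1] = 3.
Step 3: L[2][2] = √(9) = 3.
  L[3][0] = (-2) / L[0][0] = -1.
  L[3][1] = (6) / L[1][1] = 3.
  L[3][2] = (-3) / L[2][2] = -1.
Step 4: L[3][3] = √(4) = 2.

L[3][0] = -1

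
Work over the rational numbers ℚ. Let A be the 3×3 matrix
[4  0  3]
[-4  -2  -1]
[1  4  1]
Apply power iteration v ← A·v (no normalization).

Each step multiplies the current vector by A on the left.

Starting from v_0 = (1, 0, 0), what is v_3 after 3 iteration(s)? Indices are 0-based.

v_3 = (43, -47, -28)

v_0 = (1, 0, 0).
v_1 = A·v_0 = (4, -4, 1).
v_2 = A·v_1 = (19, -9, -11).
v_3 = A·v_2 = (43, -47, -28).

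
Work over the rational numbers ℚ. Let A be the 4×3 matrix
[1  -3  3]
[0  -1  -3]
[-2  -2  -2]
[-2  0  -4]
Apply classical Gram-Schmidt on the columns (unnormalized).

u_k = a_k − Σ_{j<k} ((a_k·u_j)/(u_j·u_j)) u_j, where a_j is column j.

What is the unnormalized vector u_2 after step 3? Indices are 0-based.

Step 1: u_0 = a_0 = (1, 0, -2, -2).
Step 2: u_1 = a_1 − (1/9)·u_0 = (-28/9, -1, -16/9, 2/9).
Step 3: u_2 = a_2 − (5/3)·u_0 − (-33/125)·u_1 = (64/125, -408/125, 108/125, -76/125).

u_2 = (64/125, -408/125, 108/125, -76/125)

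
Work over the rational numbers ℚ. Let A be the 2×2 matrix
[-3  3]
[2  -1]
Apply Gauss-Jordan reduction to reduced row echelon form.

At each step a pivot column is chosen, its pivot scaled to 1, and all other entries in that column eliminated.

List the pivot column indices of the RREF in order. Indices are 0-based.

pivot columns: 0, 1

pivot(0,0)=-3: scale R0 → (1, -1)
  clear (1,0): R1 −= (2)R0 → (0, 1)
pivot(1,1)=1: scale R1 → (0, 1)
  clear (0,1): R0 −= (-1)R1 → (1, 0)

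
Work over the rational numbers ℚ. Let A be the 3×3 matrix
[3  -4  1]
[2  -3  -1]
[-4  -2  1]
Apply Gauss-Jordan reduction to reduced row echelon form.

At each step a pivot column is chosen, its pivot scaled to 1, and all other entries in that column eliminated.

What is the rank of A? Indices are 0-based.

rank = 3

[1] R0 /= 3  ⇒  (1, -4/3, 1/3)
     R1 -= 2·R0  ⇒  (0, -1/3, -5/3)
     R2 -= -4·R0  ⇒  (0, -22/3, 7/3)
[2] R1 /= -1/3  ⇒  (0, 1, 5)
     R0 -= -4/3·R1  ⇒  (1, 0, 7)
     R2 -= -22/3·R1  ⇒  (0, 0, 39)
[3] R2 /= 39  ⇒  (0, 0, 1)
     R0 -= 7·R2  ⇒  (1, 0, 0)
     R1 -= 5·R2  ⇒  (0, 1, 0)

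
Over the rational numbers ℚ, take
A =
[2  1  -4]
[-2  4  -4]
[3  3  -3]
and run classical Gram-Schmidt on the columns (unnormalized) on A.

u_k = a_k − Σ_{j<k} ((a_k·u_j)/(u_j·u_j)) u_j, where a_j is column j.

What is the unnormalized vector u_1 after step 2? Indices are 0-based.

Step 1: u_0 = a_0 = (2, -2, 3).
Step 2: u_1 = a_1 − (3/17)·u_0 = (11/17, 74/17, 42/17).

u_1 = (11/17, 74/17, 42/17)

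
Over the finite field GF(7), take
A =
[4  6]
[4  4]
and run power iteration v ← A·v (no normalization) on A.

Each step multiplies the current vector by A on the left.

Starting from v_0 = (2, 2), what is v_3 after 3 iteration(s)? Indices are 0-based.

v_3 = (0, 6)

v_0 = (2, 2).
v_1 = A·v_0 = (6, 2).
v_2 = A·v_1 = (1, 4).
v_3 = A·v_2 = (0, 6).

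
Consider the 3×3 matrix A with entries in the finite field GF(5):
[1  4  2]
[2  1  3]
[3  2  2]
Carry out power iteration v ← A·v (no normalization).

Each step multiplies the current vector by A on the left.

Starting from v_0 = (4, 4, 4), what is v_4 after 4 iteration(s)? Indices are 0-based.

v_0 = (4, 4, 4).
v_1 = A·v_0 = (3, 4, 3).
v_2 = A·v_1 = (0, 4, 3).
v_3 = A·v_2 = (2, 3, 4).
v_4 = A·v_3 = (2, 4, 0).

v_4 = (2, 4, 0)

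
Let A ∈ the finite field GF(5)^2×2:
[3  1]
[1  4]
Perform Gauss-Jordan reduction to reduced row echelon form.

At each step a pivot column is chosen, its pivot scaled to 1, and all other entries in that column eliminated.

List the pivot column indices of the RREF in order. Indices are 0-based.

pivot(0,0)=3: scale R0 → (1, 2)
  clear (1,0): R1 −= (1)R0 → (0, 2)
pivot(1,1)=2: scale R1 → (0, 1)
  clear (0,1): R0 −= (2)R1 → (1, 0)

pivot columns: 0, 1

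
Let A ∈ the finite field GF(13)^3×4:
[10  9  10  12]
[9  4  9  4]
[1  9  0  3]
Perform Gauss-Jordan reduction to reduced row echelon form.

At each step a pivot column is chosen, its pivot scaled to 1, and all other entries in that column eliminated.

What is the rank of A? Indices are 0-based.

pivot(0,0)=10: scale R0 → (1, 10, 1, 9)
  clear (1,0): R1 −= (9)R0 → (0, 5, 0, 1)
  clear (2,0): R2 −= (1)R0 → (0, 12, 12, 7)
pivot(1,1)=5: scale R1 → (0, 1, 0, 8)
  clear (0,1): R0 −= (10)R1 → (1, 0, 1, 7)
  clear (2,1): R2 −= (12)R1 → (0, 0, 12, 2)
pivot(2,2)=12: scale R2 → (0, 0, 1, 11)
  clear (0,2): R0 −= (1)R2 → (1, 0, 0, 9)

rank = 3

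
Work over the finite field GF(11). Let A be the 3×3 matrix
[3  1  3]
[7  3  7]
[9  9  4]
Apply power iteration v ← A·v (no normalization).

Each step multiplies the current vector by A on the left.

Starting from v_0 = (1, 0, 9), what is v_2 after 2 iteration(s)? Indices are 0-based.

v_0 = (1, 0, 9).
v_1 = A·v_0 = (8, 4, 1).
v_2 = A·v_1 = (9, 9, 2).

v_2 = (9, 9, 2)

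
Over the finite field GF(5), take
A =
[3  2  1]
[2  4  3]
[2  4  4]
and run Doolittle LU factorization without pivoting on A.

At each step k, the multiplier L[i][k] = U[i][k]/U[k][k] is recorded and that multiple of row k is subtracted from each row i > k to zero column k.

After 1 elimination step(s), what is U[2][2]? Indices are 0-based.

U[2][2] = 0

[col 0] pivot 3
  R1 -= 4*R0 → (0, 1, 4)  (L[1][0] := 4)
  R2 -= 4*R0 → (0, 1, 0)  (L[2][0] := 4)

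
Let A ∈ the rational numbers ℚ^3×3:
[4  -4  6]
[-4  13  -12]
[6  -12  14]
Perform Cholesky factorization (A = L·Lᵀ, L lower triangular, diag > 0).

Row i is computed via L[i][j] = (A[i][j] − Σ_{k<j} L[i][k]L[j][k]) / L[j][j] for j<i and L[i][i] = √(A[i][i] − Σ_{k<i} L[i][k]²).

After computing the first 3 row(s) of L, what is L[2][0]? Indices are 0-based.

L[2][0] = 3

Step 1: L[0][0] = √(4) = 2.
  L[1][0] = (-4) / L[0][0] = -2.
Step 2: L[1][1] = √(9) = 3.
  L[2][0] = (6) / L[0][0] = 3.
  L[2][1] = (-6) / L[1][1] = -2.
Step 3: L[2][2] = √(1) = 1.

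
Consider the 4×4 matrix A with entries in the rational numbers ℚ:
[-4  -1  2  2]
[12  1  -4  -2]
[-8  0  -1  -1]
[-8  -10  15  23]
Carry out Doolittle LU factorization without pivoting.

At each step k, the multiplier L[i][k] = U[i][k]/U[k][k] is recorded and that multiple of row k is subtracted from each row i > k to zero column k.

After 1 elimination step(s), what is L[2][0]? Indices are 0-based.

L[2][0] = 2

[col 0] pivot -4
  R1 -= -3*R0 → (0, -2, 2, 4)  (L[1][0] := -3)
  R2 -= 2*R0 → (0, 2, -5, -5)  (L[2][0] := 2)
  R3 -= 2*R0 → (0, -8, 11, 19)  (L[3][0] := 2)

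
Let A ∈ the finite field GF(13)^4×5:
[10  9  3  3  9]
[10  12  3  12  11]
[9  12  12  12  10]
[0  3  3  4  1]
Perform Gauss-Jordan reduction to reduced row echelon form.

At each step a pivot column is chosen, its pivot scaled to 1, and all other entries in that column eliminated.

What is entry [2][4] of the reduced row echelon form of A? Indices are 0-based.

pivot(0,0)=10: scale R0 → (1, 10, 12, 12, 10)
  clear (1,0): R1 −= (10)R0 → (0, 3, 0, 9, 2)
  clear (2,0): R2 −= (9)R0 → (0, 0, 8, 8, 11)
pivot(1,1)=3: scale R1 → (0, 1, 0, 3, 5)
  clear (0,1): R0 −= (10)R1 → (1, 0, 12, 8, 12)
  clear (3,1): R3 −= (3)R1 → (0, 0, 3, 8, 12)
pivot(2,2)=8: scale R2 → (0, 0, 1, 1, 3)
  clear (0,2): R0 −= (12)R2 → (1, 0, 0, 9, 2)
  clear (3,2): R3 −= (3)R2 → (0, 0, 0, 5, 3)
pivot(3,3)=5: scale R3 → (0, 0, 0, 1, 11)
  clear (0,3): R0 −= (9)R3 → (1, 0, 0, 0, 7)
  clear (1,3): R1 −= (3)R3 → (0, 1, 0, 0, 11)
  clear (2,3): R2 −= (1)R3 → (0, 0, 1, 0, 5)

M[2][4] = 5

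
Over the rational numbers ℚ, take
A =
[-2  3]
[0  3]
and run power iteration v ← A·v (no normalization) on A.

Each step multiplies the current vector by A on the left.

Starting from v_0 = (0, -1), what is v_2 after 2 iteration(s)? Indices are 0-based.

v_0 = (0, -1).
v_1 = A·v_0 = (-3, -3).
v_2 = A·v_1 = (-3, -9).

v_2 = (-3, -9)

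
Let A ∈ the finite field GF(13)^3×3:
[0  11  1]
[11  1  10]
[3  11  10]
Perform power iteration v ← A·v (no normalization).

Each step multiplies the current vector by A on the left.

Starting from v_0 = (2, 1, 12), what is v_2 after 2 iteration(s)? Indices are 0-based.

v_2 = (7, 11, 9)

v_0 = (2, 1, 12).
v_1 = A·v_0 = (10, 0, 7).
v_2 = A·v_1 = (7, 11, 9).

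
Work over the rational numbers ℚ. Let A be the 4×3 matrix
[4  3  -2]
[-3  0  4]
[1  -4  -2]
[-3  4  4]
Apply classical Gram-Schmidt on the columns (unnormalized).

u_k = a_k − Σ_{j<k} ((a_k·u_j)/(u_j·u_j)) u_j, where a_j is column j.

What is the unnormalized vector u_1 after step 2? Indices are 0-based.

u_1 = (121/35, -12/35, -136/35, 128/35)

Step 1: u_0 = a_0 = (4, -3, 1, -3).
Step 2: u_1 = a_1 − (-4/35)·u_0 = (121/35, -12/35, -136/35, 128/35).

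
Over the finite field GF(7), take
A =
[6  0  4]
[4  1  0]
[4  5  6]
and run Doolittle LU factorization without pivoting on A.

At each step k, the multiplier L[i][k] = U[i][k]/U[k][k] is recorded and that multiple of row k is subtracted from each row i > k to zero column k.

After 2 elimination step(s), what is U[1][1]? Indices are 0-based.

U[1][1] = 1

Step 1: pivot at (0,0) is 6.
  row1 ← row1 − (3)·row0  ⇒  L[1][0]=3, U row1=(0, 1, 2)
  row2 ← row2 − (3)·row0  ⇒  L[2][0]=3, U row2=(0, 5, 1)
Step 2: pivot at (1,1) is 1.
  row2 ← row2 − (5)·row1  ⇒  L[2][1]=5, U row2=(0, 0, 5)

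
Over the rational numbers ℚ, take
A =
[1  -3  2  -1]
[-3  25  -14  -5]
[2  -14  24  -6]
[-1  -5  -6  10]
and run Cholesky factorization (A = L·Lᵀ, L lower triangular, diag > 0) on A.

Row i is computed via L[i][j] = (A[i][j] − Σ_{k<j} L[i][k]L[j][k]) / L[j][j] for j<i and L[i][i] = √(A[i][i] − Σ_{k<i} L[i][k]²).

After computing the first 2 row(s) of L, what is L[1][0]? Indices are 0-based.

Step 1: L[0][0] = √(1) = 1.
  L[1][0] = (-3) / L[0][0] = -3.
Step 2: L[1][1] = √(16) = 4.

L[1][0] = -3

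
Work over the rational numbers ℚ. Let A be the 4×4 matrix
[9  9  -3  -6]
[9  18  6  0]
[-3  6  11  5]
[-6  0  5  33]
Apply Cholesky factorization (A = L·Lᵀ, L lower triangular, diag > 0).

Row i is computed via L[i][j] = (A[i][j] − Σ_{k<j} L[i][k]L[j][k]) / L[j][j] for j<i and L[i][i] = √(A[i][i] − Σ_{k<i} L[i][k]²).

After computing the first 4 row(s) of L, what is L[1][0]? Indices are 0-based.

L[1][0] = 3

Step 1: L[0][0] = √(9) = 3.
  L[1][0] = (9) / L[0][0] = 3.
Step 2: L[1][1] = √(9) = 3.
  L[2][0] = (-3) / L[0][0] = -1.
  L[2][1] = (9) / L[1][1] = 3.
Step 3: L[2][2] = √(1) = 1.
  L[3][0] = (-6) / L[0][0] = -2.
  L[3][1] = (6) / L[1][1] = 2.
  L[3][2] = (-3) / L[2][2] = -3.
Step 4: L[3][3] = √(16) = 4.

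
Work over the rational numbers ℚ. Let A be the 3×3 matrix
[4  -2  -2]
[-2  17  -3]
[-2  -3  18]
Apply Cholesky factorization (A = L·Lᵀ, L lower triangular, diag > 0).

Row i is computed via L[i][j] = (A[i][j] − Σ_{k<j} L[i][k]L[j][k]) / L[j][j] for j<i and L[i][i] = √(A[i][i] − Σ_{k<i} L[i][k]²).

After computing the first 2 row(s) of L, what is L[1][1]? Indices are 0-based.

Step 1: L[0][0] = √(4) = 2.
  L[1][0] = (-2) / L[0][0] = -1.
Step 2: L[1][1] = √(16) = 4.

L[1][1] = 4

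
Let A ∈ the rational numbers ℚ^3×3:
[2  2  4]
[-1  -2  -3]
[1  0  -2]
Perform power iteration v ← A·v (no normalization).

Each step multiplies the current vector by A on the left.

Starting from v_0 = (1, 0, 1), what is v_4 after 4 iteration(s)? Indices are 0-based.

v_0 = (1, 0, 1).
v_1 = A·v_0 = (6, -4, -1).
v_2 = A·v_1 = (0, 5, 8).
v_3 = A·v_2 = (42, -34, -16).
v_4 = A·v_3 = (-48, 74, 74).

v_4 = (-48, 74, 74)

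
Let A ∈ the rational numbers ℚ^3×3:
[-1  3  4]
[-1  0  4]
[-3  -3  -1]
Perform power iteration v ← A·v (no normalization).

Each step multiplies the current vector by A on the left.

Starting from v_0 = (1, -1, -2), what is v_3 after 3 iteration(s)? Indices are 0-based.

v_3 = (311, 251, -100)

v_0 = (1, -1, -2).
v_1 = A·v_0 = (-12, -9, 2).
v_2 = A·v_1 = (-7, 20, 61).
v_3 = A·v_2 = (311, 251, -100).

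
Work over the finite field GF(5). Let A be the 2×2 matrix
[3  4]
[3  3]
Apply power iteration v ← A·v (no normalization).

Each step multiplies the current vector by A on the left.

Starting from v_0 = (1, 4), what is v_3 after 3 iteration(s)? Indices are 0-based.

v_3 = (4, 2)

v_0 = (1, 4).
v_1 = A·v_0 = (4, 0).
v_2 = A·v_1 = (2, 2).
v_3 = A·v_2 = (4, 2).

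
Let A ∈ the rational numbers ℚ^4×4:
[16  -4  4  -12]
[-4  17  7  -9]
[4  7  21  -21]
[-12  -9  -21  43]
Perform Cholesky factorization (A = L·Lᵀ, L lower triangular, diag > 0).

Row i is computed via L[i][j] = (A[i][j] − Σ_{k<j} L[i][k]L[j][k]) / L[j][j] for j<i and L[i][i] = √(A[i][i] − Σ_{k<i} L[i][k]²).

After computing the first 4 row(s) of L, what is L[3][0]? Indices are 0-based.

Step 1: L[0][0] = √(16) = 4.
  L[1][0] = (-4) / L[0][0] = -1.
Step 2: L[1][1] = √(16) = 4.
  L[2][0] = (4) / L[0][0] = 1.
  L[2][1] = (8) / L[1][1] = 2.
Step 3: L[2][2] = √(16) = 4.
  L[3][0] = (-12) / L[0][0] = -3.
  L[3][1] = (-12) / L[1][1] = -3.
  L[3][2] = (-12) / L[2][2] = -3.
Step 4: L[3][3] = √(16) = 4.

L[3][0] = -3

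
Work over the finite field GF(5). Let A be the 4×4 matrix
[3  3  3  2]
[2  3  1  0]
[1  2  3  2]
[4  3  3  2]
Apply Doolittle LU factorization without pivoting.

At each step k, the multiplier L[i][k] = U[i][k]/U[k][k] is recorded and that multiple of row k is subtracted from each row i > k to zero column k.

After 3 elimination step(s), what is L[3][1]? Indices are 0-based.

L[3][1] = 4

Step 1: pivot at (0,0) is 3.
  row1 ← row1 − (4)·row0  ⇒  L[1][0]=4, U row1=(0, 1, 4, 2)
  row2 ← row2 − (2)·row0  ⇒  L[2][0]=2, U row2=(0, 1, 2, 3)
  row3 ← row3 − (3)·row0  ⇒  L[3][0]=3, U row3=(0, 4, 4, 1)
Step 2: pivot at (1,1) is 1.
  row2 ← row2 − (1)·row1  ⇒  L[2][1]=1, U row2=(0, 0, 3, 1)
  row3 ← row3 − (4)·row1  ⇒  L[3][1]=4, U row3=(0, 0, 3, 3)
Step 3: pivot at (2,2) is 3.
  row3 ← row3 − (1)·row2  ⇒  L[3][2]=1, U row3=(0, 0, 0, 2)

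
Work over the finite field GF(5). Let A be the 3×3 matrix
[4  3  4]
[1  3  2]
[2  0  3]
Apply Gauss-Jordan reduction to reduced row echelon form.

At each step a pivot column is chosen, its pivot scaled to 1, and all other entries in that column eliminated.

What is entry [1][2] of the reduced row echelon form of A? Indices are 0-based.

M[1][2] = 1

[1] R0 /= 4  ⇒  (1, 2, 1)
     R1 -= 1·R0  ⇒  (0, 1, 1)
     R2 -= 2·R0  ⇒  (0, 1, 1)
[2] R1 /= 1  ⇒  (0, 1, 1)
     R0 -= 2·R1  ⇒  (1, 0, 4)
     R2 -= 1·R1  ⇒  (0, 0, 0)
column 2 empty below row 2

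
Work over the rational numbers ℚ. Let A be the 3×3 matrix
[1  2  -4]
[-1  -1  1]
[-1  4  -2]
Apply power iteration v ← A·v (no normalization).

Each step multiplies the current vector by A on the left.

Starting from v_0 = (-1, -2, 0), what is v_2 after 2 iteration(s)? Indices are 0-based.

v_0 = (-1, -2, 0).
v_1 = A·v_0 = (-5, 3, -7).
v_2 = A·v_1 = (29, -5, 31).

v_2 = (29, -5, 31)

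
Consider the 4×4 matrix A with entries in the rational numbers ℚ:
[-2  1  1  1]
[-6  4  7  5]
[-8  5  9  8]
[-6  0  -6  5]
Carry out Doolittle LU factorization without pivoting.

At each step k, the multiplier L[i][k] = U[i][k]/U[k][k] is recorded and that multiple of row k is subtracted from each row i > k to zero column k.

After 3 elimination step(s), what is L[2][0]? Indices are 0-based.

L[2][0] = 4

Step 1: pivot at (0,0) is -2.
  row1 ← row1 − (3)·row0  ⇒  L[1][0]=3, U row1=(0, 1, 4, 2)
  row2 ← row2 − (4)·row0  ⇒  L[2][0]=4, U row2=(0, 1, 5, 4)
  row3 ← row3 − (3)·row0  ⇒  L[3][0]=3, U row3=(0, -3, -9, 2)
Step 2: pivot at (1,1) is 1.
  row2 ← row2 − (1)·row1  ⇒  L[2][1]=1, U row2=(0, 0, 1, 2)
  row3 ← row3 − (-3)·row1  ⇒  L[3][1]=-3, U row3=(0, 0, 3, 8)
Step 3: pivot at (2,2) is 1.
  row3 ← row3 − (3)·row2  ⇒  L[3][2]=3, U row3=(0, 0, 0, 2)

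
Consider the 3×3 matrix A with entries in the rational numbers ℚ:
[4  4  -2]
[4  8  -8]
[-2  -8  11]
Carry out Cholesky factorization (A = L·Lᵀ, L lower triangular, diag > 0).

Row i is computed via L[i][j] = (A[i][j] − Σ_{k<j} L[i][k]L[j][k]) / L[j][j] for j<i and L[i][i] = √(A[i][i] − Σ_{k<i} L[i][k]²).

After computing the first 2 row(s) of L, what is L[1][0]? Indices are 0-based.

L[1][0] = 2

Step 1: L[0][0] = √(4) = 2.
  L[1][0] = (4) / L[0][0] = 2.
Step 2: L[1][1] = √(4) = 2.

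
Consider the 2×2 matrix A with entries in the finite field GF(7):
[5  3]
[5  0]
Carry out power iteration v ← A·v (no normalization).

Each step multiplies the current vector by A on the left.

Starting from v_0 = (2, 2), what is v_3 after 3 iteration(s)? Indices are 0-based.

v_0 = (2, 2).
v_1 = A·v_0 = (2, 3).
v_2 = A·v_1 = (5, 3).
v_3 = A·v_2 = (6, 4).

v_3 = (6, 4)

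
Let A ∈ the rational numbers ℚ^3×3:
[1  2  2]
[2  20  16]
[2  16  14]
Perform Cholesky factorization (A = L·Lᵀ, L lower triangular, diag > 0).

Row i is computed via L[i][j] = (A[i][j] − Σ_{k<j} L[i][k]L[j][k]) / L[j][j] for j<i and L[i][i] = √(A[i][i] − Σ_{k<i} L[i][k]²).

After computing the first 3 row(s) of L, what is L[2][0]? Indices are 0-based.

Step 1: L[0][0] = √(1) = 1.
  L[1][0] = (2) / L[0][0] = 2.
Step 2: L[1][1] = √(16) = 4.
  L[2][0] = (2) / L[0][0] = 2.
  L[2][1] = (12) / L[1][1] = 3.
Step 3: L[2][2] = √(1) = 1.

L[2][0] = 2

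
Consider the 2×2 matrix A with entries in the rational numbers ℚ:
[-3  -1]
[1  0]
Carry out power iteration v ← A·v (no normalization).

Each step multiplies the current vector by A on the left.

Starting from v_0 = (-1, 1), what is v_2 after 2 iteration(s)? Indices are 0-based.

v_0 = (-1, 1).
v_1 = A·v_0 = (2, -1).
v_2 = A·v_1 = (-5, 2).

v_2 = (-5, 2)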